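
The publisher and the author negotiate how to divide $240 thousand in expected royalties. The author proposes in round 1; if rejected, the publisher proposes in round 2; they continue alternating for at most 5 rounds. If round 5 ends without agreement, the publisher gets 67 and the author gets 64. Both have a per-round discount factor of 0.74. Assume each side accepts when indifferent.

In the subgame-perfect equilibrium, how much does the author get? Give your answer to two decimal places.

Round 5 (the author proposes): the publisher gets 67 if talks fail, so the author offers 67 and keeps 173.
Round 4 (the publisher proposes): the author can get 173 next round, worth 0.74 × 173 = 128.02 now. The publisher offers 128.02 and keeps 240 − 128.02 = 111.98.
Round 3 (the author proposes): the publisher can get 111.98 next round, worth 0.74 × 111.98 = 82.8652 now. The author offers 82.8652 and keeps 240 − 82.8652 = 157.1348.
Round 2 (the publisher proposes): the author can get 157.1348 next round, worth 0.74 × 157.1348 = 116.279752 now, so the publisher offers 116.279752, keeping 123.720248.
Round 1 (the author proposes): the publisher can get 123.720248 next round, worth 0.74 × 123.720248 = 91.55298352 now. The author offers 91.55298352 and keeps 240 − 91.55298352 = 148.44701648.

148.45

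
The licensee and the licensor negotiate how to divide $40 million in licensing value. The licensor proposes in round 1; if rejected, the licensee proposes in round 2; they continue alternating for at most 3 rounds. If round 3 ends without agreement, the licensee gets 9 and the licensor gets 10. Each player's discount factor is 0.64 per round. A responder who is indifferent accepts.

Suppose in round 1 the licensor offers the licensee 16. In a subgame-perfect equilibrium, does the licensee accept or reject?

Round 3 (the licensor proposes): the licensee gets 9 if talks fail, so the licensor offers 9 and keeps 31.
Round 2 (the licensee proposes): the licensor can get 31 next round, worth 0.64 × 31 = 19.84 now; the licensee offers that and keeps 20.16.
So by rejecting in round 1, the licensee gets 20.16 next round, worth 0.64 × 20.16 = 12.9024 now.
Offer 16 ≥ 12.9024, so the licensee accepts.

Accept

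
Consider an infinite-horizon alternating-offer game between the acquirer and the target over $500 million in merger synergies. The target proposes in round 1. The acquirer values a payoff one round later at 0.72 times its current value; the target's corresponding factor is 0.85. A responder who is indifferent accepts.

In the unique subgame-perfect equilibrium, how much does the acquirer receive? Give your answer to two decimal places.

Let x be the target's share when the target proposes and y be the acquirer's share when the acquirer proposes.
The acquirer accepts iff offered ≥ 0.72·y, so x = 500 − 0.72y. Symmetrically y = 500 − 0.85x.
Substituting: x = 500 − 0.72(500 − 0.85x), giving x(1 − 0.85·0.72) = 500(1 − 0.72).
So x = 500 × 0.28 / 0.388 ≈ 360.8247, and the acquirer receives 500 − x ≈ 139.1753.

139.18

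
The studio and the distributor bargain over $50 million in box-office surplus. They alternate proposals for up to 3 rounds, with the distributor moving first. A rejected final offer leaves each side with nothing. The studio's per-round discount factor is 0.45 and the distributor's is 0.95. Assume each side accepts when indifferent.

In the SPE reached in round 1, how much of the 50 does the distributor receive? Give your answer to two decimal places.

Solve by backward induction from round 3.
Round 3 (the distributor proposes): the studio will accept anything ≥ 0, so the distributor offers 0 and keeps 50.
Round 2 (the studio proposes): the distributor can get 50 next round, worth 0.95 × 50 = 47.5 now; the studio offers that and keeps 2.5.
Round 1 (the distributor proposes): the studio can get 2.5 next round, worth 0.45 × 2.5 = 1.125 now; the distributor offers that and keeps 48.875.

48.88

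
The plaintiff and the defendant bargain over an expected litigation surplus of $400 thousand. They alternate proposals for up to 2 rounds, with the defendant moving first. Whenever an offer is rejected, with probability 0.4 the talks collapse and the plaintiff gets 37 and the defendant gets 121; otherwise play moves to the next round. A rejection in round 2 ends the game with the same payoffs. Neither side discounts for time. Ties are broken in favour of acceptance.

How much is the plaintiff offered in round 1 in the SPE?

Round 2 (the plaintiff proposes): the defendant gets 121 if talks fail, so the plaintiff offers 121 and keeps 279.
Round 1 (the defendant proposes): rejecting gives the plaintiff an expected 0.6 × 279 + 0.4 × 37 = 182.2, so the defendant offers 182.2, keeping 217.8.

182.2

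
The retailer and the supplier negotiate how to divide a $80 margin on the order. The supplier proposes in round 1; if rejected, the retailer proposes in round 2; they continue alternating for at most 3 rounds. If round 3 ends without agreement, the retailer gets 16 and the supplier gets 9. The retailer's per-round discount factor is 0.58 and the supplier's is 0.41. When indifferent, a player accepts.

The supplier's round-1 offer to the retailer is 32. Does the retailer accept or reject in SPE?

Accept

Round 3 (the supplier proposes): the retailer gets 16 if talks fail, so the supplier offers 16 and keeps 64.
Round 2 (the retailer proposes): the supplier can get 64 next round, worth 0.41 × 64 = 26.24 now; the retailer offers that and keeps 53.76.
So by rejecting in round 1, the retailer gets 53.76 next round, worth 0.58 × 53.76 = 31.1808 now.
Offer 32 ≥ 31.1808, so the retailer accepts.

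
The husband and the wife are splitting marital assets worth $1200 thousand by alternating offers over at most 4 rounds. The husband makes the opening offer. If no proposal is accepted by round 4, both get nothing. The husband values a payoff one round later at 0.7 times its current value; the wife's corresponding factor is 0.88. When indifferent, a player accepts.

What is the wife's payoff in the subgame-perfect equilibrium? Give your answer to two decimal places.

Round 4 (the wife proposes): rejection yields 0 for the husband; the wife offers 0 and keeps 1200.
Round 3 (the husband proposes): the wife can get 1200 next round, worth 0.88 × 1200 = 1056 now. The husband offers 1056 and keeps 1200 − 1056 = 144.
Round 2 (the wife proposes): the husband can get 144 next round, worth 0.7 × 144 = 100.8 now. The wife offers 100.8 and keeps 1200 − 100.8 = 1099.2.
Round 1 (the husband proposes): the wife can get 1099.2 next round, worth 0.88 × 1099.2 = 967.296 now, so the husband offers 967.296, keeping 232.704.

967.30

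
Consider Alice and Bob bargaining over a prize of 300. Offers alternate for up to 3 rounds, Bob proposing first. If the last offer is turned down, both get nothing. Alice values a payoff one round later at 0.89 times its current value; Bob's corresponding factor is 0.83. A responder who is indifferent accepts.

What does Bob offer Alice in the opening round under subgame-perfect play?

45.39

Round 3 (Bob proposes): Alice will accept anything ≥ 0, so Bob offers 0 and keeps 300.
Round 2 (Alice proposes): Bob can get 300 next round, worth 0.83 × 300 = 249 now. Alice offers 249 and keeps 300 − 249 = 51.
Round 1 (Bob proposes): Alice can get 51 next round, worth 0.89 × 51 = 45.39 now. Bob offers 45.39 and keeps 300 − 45.39 = 254.61.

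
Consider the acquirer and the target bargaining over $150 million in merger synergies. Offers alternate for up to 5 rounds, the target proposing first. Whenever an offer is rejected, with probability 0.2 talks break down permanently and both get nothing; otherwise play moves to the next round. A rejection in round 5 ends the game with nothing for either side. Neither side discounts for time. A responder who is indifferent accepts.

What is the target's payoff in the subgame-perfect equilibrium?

110.64

By backward induction:
Round 5 (the target proposes): the acquirer will accept anything ≥ 0, so the target offers 0 and keeps 150.
Round 4 (the acquirer proposes): rejecting gives the target an expected 0.8 × 150 = 120, so the acquirer offers 120, keeping 30.
Round 3 (the target proposes): rejecting gives the acquirer an expected 0.8 × 30 = 24, so the target offers 24, keeping 126.
Round 2 (the acquirer proposes): rejecting gives the target an expected 0.8 × 126 = 100.8. The acquirer offers 100.8 and keeps 150 − 100.8 = 49.2.
Round 1 (the target proposes): rejecting gives the acquirer an expected 0.8 × 49.2 = 39.36, so the target offers 39.36, keeping 110.64.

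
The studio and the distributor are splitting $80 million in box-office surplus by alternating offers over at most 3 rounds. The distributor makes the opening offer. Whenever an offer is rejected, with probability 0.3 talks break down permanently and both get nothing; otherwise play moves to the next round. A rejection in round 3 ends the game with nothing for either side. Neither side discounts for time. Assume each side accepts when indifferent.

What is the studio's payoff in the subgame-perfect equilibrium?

Round 3 (the distributor proposes): rejection yields 0 for the studio; the distributor offers 0 and keeps 80.
Round 2 (the studio proposes): rejecting gives the distributor an expected 0.7 × 80 = 56. The studio offers 56 and keeps 80 − 56 = 24.
Round 1 (the distributor proposes): rejecting gives the studio an expected 0.7 × 24 = 16.8; the distributor offers that and keeps 63.2.

16.8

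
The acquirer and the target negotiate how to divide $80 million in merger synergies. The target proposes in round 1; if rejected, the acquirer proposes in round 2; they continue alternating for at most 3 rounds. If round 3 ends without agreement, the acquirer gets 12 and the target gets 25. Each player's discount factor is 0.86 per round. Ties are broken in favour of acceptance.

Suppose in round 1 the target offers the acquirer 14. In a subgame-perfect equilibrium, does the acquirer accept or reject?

Round 3 (the target proposes): the acquirer gets 12 if talks fail, so the target offers 12 and keeps 68.
Round 2 (the acquirer proposes): the target can get 68 next round, worth 0.86 × 68 = 58.48 now; the acquirer offers that and keeps 21.52.
So by rejecting in round 1, the acquirer gets 21.52 next round, worth 0.86 × 21.52 = 18.5072 now.
Offer 14 < 18.5072, so the acquirer rejects.

Reject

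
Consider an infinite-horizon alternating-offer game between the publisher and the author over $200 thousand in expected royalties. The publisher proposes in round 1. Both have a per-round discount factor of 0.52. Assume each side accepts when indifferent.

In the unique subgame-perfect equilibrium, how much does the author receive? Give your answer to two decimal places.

68.42

Let x be the publisher's share when the publisher proposes and y be the author's share when the author proposes.
The author accepts iff offered ≥ 0.52·y, so x = 200 − 0.52y. Symmetrically y = 200 − 0.52x.
Substituting: x = 200 − 0.52(200 − 0.52x), giving x(1 − 0.52·0.52) = 200(1 − 0.52).
So x = 200 × 0.48 / 0.7296 ≈ 131.5789, and the author receives 200 − x ≈ 68.4211.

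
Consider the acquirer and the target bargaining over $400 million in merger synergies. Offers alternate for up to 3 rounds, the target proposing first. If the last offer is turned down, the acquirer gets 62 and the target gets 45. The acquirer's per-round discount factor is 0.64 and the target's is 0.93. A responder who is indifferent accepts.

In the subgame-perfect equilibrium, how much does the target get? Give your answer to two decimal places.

345.18

Work backward from the last round.
Round 3 (the target proposes): the acquirer gets 62 if talks fail, so the target offers 62 and keeps 338.
Round 2 (the acquirer proposes): the target can get 338 next round, worth 0.93 × 338 = 314.34 now; the acquirer offers that and keeps 85.66.
Round 1 (the target proposes): the acquirer can get 85.66 next round, worth 0.64 × 85.66 = 54.8224 now; the target offers that and keeps 345.1776.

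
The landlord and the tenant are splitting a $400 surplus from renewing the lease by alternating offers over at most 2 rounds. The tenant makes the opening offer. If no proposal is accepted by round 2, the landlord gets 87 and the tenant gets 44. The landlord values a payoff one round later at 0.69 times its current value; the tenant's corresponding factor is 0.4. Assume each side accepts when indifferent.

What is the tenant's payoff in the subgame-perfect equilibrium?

Round 2 (the landlord proposes): the tenant gets 44 if talks fail, so the landlord offers 44 and keeps 356.
Round 1 (the tenant proposes): the landlord can get 356 next round, worth 0.69 × 356 = 245.64 now, so the tenant offers 245.64, keeping 154.36.

154.36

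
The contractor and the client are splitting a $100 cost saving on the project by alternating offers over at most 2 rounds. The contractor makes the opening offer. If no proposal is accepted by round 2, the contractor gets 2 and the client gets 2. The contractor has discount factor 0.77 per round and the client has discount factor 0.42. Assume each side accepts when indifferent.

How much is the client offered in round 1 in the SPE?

41.16

Round 2 (the client proposes): the contractor gets 2 if talks fail, so the client offers 2 and keeps 98.
Round 1 (the contractor proposes): the client can get 98 next round, worth 0.42 × 98 = 41.16 now; the contractor offers that and keeps 58.84.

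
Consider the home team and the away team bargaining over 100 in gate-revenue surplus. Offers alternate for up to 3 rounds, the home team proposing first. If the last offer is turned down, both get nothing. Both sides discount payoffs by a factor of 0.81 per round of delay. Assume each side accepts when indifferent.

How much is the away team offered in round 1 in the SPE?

15.39

Round 3 (the home team proposes): the away team will accept anything ≥ 0, so the home team offers 0 and keeps 100.
Round 2 (the away team proposes): the home team can get 100 next round, worth 0.81 × 100 = 81 now, so the away team offers 81, keeping 19.
Round 1 (the home team proposes): the away team can get 19 next round, worth 0.81 × 19 = 15.39 now; the home team offers that and keeps 84.61.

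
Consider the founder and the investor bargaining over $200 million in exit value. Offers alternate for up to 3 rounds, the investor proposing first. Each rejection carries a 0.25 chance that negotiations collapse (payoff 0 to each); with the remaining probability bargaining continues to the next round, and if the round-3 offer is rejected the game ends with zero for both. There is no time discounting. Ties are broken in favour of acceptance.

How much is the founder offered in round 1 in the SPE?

37.5

Round 3 (the investor proposes): the founder will accept anything ≥ 0, so the investor offers 0 and keeps 200.
Round 2 (the founder proposes): rejecting gives the investor an expected 0.75 × 200 = 150; the founder offers that and keeps 50.
Round 1 (the investor proposes): rejecting gives the founder an expected 0.75 × 50 = 37.5. The investor offers 37.5 and keeps 200 − 37.5 = 162.5.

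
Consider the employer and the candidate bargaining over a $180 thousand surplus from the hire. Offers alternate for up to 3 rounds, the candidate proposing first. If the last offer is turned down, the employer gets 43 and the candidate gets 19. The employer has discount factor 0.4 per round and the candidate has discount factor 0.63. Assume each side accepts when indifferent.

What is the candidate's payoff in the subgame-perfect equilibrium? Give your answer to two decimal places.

Round 3 (the candidate proposes): the employer gets 43 if talks fail, so the candidate offers 43 and keeps 137.
Round 2 (the employer proposes): the candidate can get 137 next round, worth 0.63 × 137 = 86.31 now; the employer offers that and keeps 93.69.
Round 1 (the candidate proposes): the employer can get 93.69 next round, worth 0.4 × 93.69 = 37.476 now, so the candidate offers 37.476, keeping 142.524.

142.52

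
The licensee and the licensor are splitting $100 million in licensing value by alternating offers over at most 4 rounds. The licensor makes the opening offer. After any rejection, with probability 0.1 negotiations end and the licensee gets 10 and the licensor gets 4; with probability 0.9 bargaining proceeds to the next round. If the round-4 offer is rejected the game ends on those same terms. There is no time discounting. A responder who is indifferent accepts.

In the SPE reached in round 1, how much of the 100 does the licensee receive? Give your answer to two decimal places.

Round 4 (the licensee proposes): the licensor gets 4 if talks fail, so the licensee offers 4 and keeps 96.
Round 3 (the licensor proposes): rejecting gives the licensee an expected 0.9 × 96 + 0.1 × 10 = 87.4; the licensor offers that and keeps 12.6.
Round 2 (the licensee proposes): rejecting gives the licensor an expected 0.9 × 12.6 + 0.1 × 4 = 11.74, so the licensee offers 11.74, keeping 88.26.
Round 1 (the licensor proposes): rejecting gives the licensee an expected 0.9 × 88.26 + 0.1 × 10 = 80.434; the licensor offers that and keeps 19.566.

80.43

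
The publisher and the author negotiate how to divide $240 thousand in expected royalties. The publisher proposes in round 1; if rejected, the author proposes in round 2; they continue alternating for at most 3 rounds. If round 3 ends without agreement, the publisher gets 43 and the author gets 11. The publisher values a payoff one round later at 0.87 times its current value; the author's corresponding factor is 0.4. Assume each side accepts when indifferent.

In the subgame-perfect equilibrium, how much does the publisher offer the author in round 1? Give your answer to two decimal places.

Round 3 (the publisher proposes): the author gets 11 if talks fail, so the publisher offers 11 and keeps 229.
Round 2 (the author proposes): the publisher can get 229 next round, worth 0.87 × 229 = 199.23 now; the author offers that and keeps 40.77.
Round 1 (the publisher proposes): the author can get 40.77 next round, worth 0.4 × 40.77 = 16.308 now; the publisher offers that and keeps 223.692.

16.31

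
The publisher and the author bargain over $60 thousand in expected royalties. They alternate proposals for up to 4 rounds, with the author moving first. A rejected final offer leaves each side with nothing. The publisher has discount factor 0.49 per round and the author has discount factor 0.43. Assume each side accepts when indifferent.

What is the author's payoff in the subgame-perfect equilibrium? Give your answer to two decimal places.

37.05

Round 4 (the publisher proposes): rejection yields 0 for the author; the publisher offers 0 and keeps 60.
Round 3 (the author proposes): the publisher can get 60 next round, worth 0.49 × 60 = 29.4 now; the author offers that and keeps 30.6.
Round 2 (the publisher proposes): the author can get 30.6 next round, worth 0.43 × 30.6 = 13.158 now, so the publisher offers 13.158, keeping 46.842.
Round 1 (the author proposes): the publisher can get 46.842 next round, worth 0.49 × 46.842 = 22.95258 now. The author offers 22.95258 and keeps 60 − 22.95258 = 37.04742.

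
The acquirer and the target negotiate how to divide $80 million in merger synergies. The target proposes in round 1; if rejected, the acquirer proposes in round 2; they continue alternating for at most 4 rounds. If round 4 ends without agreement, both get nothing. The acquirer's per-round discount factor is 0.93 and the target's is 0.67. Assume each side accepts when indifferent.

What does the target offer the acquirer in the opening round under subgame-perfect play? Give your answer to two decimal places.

Round 4 (the acquirer proposes): rejection yields 0 for the target; the acquirer offers 0 and keeps 80.
Round 3 (the target proposes): the acquirer can get 80 next round, worth 0.93 × 80 = 74.4 now. The target offers 74.4 and keeps 80 − 74.4 = 5.6.
Round 2 (the acquirer proposes): the target can get 5.6 next round, worth 0.67 × 5.6 = 3.752 now, so the acquirer offers 3.752, keeping 76.248.
Round 1 (the target proposes): the acquirer can get 76.248 next round, worth 0.93 × 76.248 = 70.91064 now, so the target offers 70.91064, keeping 9.08936.

70.91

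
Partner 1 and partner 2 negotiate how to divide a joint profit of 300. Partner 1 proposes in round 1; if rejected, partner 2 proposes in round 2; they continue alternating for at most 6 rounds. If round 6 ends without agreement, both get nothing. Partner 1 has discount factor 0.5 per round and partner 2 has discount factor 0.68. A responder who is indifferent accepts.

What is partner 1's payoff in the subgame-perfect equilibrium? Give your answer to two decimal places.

139.74

Work backward from the last round.
Round 6 (partner 2 proposes): partner 1 will accept anything ≥ 0, so partner 2 offers 0 and keeps 300.
Round 5 (partner 1 proposes): partner 2 can get 300 next round, worth 0.68 × 300 = 204 now. Partner 1 offers 204 and keeps 300 − 204 = 96.
Round 4 (partner 2 proposes): partner 1 can get 96 next round, worth 0.5 × 96 = 48 now. Partner 2 offers 48 and keeps 300 − 48 = 252.
Round 3 (partner 1 proposes): partner 2 can get 252 next round, worth 0.68 × 252 = 171.36 now, so partner 1 offers 171.36, keeping 128.64.
Round 2 (partner 2 proposes): partner 1 can get 128.64 next round, worth 0.5 × 128.64 = 64.32 now; partner 2 offers that and keeps 235.68.
Round 1 (partner 1 proposes): partner 2 can get 235.68 next round, worth 0.68 × 235.68 = 160.2624 now; partner 1 offers that and keeps 139.7376.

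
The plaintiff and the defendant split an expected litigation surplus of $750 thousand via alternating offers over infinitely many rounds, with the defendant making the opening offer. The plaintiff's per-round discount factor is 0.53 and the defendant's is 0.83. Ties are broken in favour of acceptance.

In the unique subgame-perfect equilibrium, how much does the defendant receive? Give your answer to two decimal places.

Let x be the defendant's share when the defendant proposes and y be the plaintiff's share when the plaintiff proposes.
The plaintiff accepts iff offered ≥ 0.53·y, so x = 750 − 0.53y. Symmetrically y = 750 − 0.83x.
Substituting: x = 750 − 0.53(750 − 0.83x), giving x(1 − 0.83·0.53) = 750(1 − 0.53).
So x = 750 × 0.47 / 0.5601 ≈ 629.3519, and the plaintiff receives 750 − x ≈ 120.6481.

629.35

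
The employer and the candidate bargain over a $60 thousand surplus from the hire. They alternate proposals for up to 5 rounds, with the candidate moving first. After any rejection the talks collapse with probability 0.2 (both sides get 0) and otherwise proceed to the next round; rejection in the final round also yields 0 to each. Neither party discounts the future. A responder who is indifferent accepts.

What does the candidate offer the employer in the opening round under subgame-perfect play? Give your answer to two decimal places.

Round 5 (the candidate proposes): rejection yields 0 for the employer; the candidate offers 0 and keeps 60.
Round 4 (the employer proposes): rejecting gives the candidate an expected 0.8 × 60 = 48; the employer offers that and keeps 12.
Round 3 (the candidate proposes): rejecting gives the employer an expected 0.8 × 12 = 9.6; the candidate offers that and keeps 50.4.
Round 2 (the employer proposes): rejecting gives the candidate an expected 0.8 × 50.4 = 40.32. The employer offers 40.32 and keeps 60 − 40.32 = 19.68.
Round 1 (the candidate proposes): rejecting gives the employer an expected 0.8 × 19.68 = 15.744; the candidate offers that and keeps 44.256.

15.74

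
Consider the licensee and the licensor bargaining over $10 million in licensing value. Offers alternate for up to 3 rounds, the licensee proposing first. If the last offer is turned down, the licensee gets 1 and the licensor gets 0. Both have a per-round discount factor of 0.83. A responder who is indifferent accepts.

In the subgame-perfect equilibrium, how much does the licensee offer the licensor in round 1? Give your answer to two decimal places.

1.41

Round 3 (the licensee proposes): rejection yields 0 for the licensor; the licensee offers 0 and keeps 10.
Round 2 (the licensor proposes): the licensee can get 10 next round, worth 0.83 × 10 = 8.3 now, so the licensor offers 8.3, keeping 1.7.
Round 1 (the licensee proposes): the licensor can get 1.7 next round, worth 0.83 × 1.7 = 1.411 now. The licensee offers 1.411 and keeps 10 − 1.411 = 8.589.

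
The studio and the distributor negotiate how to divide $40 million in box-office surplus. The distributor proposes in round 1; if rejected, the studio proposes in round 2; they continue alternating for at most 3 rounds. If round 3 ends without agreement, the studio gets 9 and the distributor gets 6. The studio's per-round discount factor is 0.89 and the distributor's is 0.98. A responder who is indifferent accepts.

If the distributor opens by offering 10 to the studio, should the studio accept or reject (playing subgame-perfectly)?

Accept

Round 3 (the distributor proposes): the studio gets 9 if talks fail, so the distributor offers 9 and keeps 31.
Round 2 (the studio proposes): the distributor can get 31 next round, worth 0.98 × 31 = 30.38 now; the studio offers that and keeps 9.62.
So by rejecting in round 1, the studio gets 9.62 next round, worth 0.89 × 9.62 = 8.5618 now.
Offer 10 ≥ 8.5618, so the studio accepts.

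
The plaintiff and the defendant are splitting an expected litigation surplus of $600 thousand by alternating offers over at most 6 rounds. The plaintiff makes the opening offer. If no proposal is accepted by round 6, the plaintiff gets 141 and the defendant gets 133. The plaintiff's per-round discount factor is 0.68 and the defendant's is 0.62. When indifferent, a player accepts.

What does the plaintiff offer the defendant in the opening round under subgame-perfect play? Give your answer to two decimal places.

219.81

Round 6 (the defendant proposes): the plaintiff gets 141 if talks fail, so the defendant offers 141 and keeps 459.
Round 5 (the plaintiff proposes): the defendant can get 459 next round, worth 0.62 × 459 = 284.58 now; the plaintiff offers that and keeps 315.42.
Round 4 (the defendant proposes): the plaintiff can get 315.42 next round, worth 0.68 × 315.42 = 214.4856 now; the defendant offers that and keeps 385.5144.
Round 3 (the plaintiff proposes): the defendant can get 385.5144 next round, worth 0.62 × 385.5144 = 239.018928 now, so the plaintiff offers 239.018928, keeping 360.981072.
Round 2 (the defendant proposes): the plaintiff can get 360.981072 next round, worth 0.68 × 360.981072 = 245.46712896 now; the defendant offers that and keeps 354.53287104.
Round 1 (the plaintiff proposes): the defendant can get 354.53287104 next round, worth 0.62 × 354.53287104 = 219.8103800448 now; the plaintiff offers that and keeps 380.1896199552.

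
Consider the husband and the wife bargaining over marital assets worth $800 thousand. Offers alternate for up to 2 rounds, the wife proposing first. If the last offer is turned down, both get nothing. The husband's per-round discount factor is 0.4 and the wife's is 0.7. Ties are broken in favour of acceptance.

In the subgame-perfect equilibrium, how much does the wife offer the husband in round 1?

320

Round 2 (the husband proposes): rejection yields 0 for the wife; the husband offers 0 and keeps 800.
Round 1 (the wife proposes): the husband can get 800 next round, worth 0.4 × 800 = 320 now. The wife offers 320 and keeps 800 − 320 = 480.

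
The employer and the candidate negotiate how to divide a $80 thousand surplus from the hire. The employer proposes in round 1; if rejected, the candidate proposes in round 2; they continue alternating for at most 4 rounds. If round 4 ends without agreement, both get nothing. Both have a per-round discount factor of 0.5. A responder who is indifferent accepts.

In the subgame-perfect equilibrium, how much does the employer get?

50

Round 4 (the candidate proposes): rejection yields 0 for the employer; the candidate offers 0 and keeps 80.
Round 3 (the employer proposes): the candidate can get 80 next round, worth 0.5 × 80 = 40 now. The employer offers 40 and keeps 80 − 40 = 40.
Round 2 (the candidate proposes): the employer can get 40 next round, worth 0.5 × 40 = 20 now; the candidate offers that and keeps 60.
Round 1 (the employer proposes): the candidate can get 60 next round, worth 0.5 × 60 = 30 now, so the employer offers 30, keeping 50.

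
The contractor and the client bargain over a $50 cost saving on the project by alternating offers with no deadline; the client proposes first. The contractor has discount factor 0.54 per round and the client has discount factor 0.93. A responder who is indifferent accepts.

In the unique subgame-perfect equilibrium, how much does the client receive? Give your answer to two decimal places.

46.20

Let x be the client's share when the client proposes and y be the contractor's share when the contractor proposes.
The contractor accepts iff offered ≥ 0.54·y, so x = 50 − 0.54y. Symmetrically y = 50 − 0.93x.
Substituting: x = 50 − 0.54(50 − 0.93x), giving x(1 − 0.93·0.54) = 50(1 − 0.54).
So x = 50 × 0.46 / 0.4978 ≈ 46.2033, and the contractor receives 50 − x ≈ 3.7967.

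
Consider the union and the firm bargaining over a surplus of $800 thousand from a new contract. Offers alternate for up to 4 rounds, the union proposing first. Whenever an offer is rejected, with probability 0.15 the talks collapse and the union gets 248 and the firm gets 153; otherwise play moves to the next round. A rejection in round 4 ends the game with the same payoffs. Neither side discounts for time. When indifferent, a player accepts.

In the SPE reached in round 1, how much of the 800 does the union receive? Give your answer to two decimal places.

Round 4 (the firm proposes): the union gets 248 if talks fail, so the firm offers 248 and keeps 552.
Round 3 (the union proposes): rejecting gives the firm an expected 0.85 × 552 + 0.15 × 153 = 492.15; the union offers that and keeps 307.85.
Round 2 (the firm proposes): rejecting gives the union an expected 0.85 × 307.85 + 0.15 × 248 = 298.8725. The firm offers 298.8725 and keeps 800 − 298.8725 = 501.1275.
Round 1 (the union proposes): rejecting gives the firm an expected 0.85 × 501.1275 + 0.15 × 153 = 448.908375; the union offers that and keeps 351.091625.

351.09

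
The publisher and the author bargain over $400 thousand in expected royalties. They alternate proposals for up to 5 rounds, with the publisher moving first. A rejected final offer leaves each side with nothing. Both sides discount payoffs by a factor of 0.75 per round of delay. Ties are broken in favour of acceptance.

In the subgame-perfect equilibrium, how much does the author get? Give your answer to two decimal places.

117.19

Round 5 (the publisher proposes): rejection yields 0 for the author; the publisher offers 0 and keeps 400.
Round 4 (the author proposes): the publisher can get 400 next round, worth 0.75 × 400 = 300 now. The author offers 300 and keeps 400 − 300 = 100.
Round 3 (the publisher proposes): the author can get 100 next round, worth 0.75 × 100 = 75 now; the publisher offers that and keeps 325.
Round 2 (the author proposes): the publisher can get 325 next round, worth 0.75 × 325 = 243.75 now. The author offers 243.75 and keeps 400 − 243.75 = 156.25.
Round 1 (the publisher proposes): the author can get 156.25 next round, worth 0.75 × 156.25 = 117.1875 now. The publisher offers 117.1875 and keeps 400 − 117.1875 = 282.8125.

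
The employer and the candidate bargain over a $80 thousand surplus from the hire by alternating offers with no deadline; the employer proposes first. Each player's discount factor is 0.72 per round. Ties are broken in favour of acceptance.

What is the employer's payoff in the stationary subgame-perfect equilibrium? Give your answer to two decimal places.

46.51

Let x be the employer's share when the employer proposes and y be the candidate's share when the candidate proposes.
The candidate accepts iff offered ≥ 0.72·y, so x = 80 − 0.72y. Symmetrically y = 80 − 0.72x.
Substituting: x = 80 − 0.72(80 − 0.72x), giving x(1 − 0.72·0.72) = 80(1 − 0.72).
So x = 80 × 0.28 / 0.4816 ≈ 46.5116, and the candidate receives 80 − x ≈ 33.4884.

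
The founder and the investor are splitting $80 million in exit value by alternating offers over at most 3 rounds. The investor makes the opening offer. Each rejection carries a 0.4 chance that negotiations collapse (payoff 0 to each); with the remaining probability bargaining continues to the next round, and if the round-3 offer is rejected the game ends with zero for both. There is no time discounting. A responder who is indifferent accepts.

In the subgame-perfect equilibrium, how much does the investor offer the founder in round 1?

Round 3 (the investor proposes): rejection yields 0 for the founder; the investor offers 0 and keeps 80.
Round 2 (the founder proposes): rejecting gives the investor an expected 0.6 × 80 = 48, so the founder offers 48, keeping 32.
Round 1 (the investor proposes): rejecting gives the founder an expected 0.6 × 32 = 19.2, so the investor offers 19.2, keeping 60.8.

19.2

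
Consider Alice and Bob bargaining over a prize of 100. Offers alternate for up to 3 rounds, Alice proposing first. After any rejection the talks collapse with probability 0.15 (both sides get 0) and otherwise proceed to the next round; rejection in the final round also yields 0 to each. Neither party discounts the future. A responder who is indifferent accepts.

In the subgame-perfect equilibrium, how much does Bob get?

12.75

Round 3 (Alice proposes): rejection yields 0 for Bob; Alice offers 0 and keeps 100.
Round 2 (Bob proposes): rejecting gives Alice an expected 0.85 × 100 = 85, so Bob offers 85, keeping 15.
Round 1 (Alice proposes): rejecting gives Bob an expected 0.85 × 15 = 12.75; Alice offers that and keeps 87.25.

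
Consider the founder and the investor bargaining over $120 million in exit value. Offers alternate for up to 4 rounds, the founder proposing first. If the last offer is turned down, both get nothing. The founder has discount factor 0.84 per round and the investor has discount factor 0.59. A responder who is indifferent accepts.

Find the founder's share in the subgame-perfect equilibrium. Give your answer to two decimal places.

Round 4 (the investor proposes): rejection yields 0 for the founder; the investor offers 0 and keeps 120.
Round 3 (the founder proposes): the investor can get 120 next round, worth 0.59 × 120 = 70.8 now, so the founder offers 70.8, keeping 49.2.
Round 2 (the investor proposes): the founder can get 49.2 next round, worth 0.84 × 49.2 = 41.328 now. The investor offers 41.328 and keeps 120 − 41.328 = 78.672.
Round 1 (the founder proposes): the investor can get 78.672 next round, worth 0.59 × 78.672 = 46.41648 now, so the founder offers 46.41648, keeping 73.58352.

73.58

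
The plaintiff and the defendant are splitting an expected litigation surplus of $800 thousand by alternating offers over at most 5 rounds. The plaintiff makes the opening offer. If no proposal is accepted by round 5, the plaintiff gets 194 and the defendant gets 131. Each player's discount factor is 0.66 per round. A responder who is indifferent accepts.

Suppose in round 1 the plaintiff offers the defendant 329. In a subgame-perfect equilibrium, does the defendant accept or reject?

Accept

Work out the defendant's continuation value if the offer is rejected.
Round 5 (the plaintiff proposes): the defendant gets 131 if talks fail, so the plaintiff offers 131 and keeps 669.
Round 4 (the defendant proposes): the plaintiff can get 669 next round, worth 0.66 × 669 = 441.54 now; the defendant offers that and keeps 358.46.
Round 3 (the plaintiff proposes): the defendant can get 358.46 next round, worth 0.66 × 358.46 = 236.5836 now, so the plaintiff offers 236.5836, keeping 563.4164.
Round 2 (the defendant proposes): the plaintiff can get 563.4164 next round, worth 0.66 × 563.4164 = 371.854824 now. The defendant offers 371.854824 and keeps 800 − 371.854824 = 428.145176.
So by rejecting in round 1, the defendant gets 428.145176 next round, worth 0.66 × 428.145176 = 282.57581616 now.
Offer 329 ≥ 282.57581616, so the defendant accepts.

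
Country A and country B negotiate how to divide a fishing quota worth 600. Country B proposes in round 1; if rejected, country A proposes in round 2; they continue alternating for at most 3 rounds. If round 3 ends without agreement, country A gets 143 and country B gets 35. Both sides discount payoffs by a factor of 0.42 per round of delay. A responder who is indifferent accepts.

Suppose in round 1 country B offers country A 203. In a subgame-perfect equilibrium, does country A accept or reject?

Work out country A's continuation value if the offer is rejected.
Round 3 (country B proposes): country A gets 143 if talks fail, so country B offers 143 and keeps 457.
Round 2 (country A proposes): country B can get 457 next round, worth 0.42 × 457 = 191.94 now. Country A offers 191.94 and keeps 600 − 191.94 = 408.06.
So by rejecting in round 1, country A gets 408.06 next round, worth 0.42 × 408.06 = 171.3852 now.
Offer 203 ≥ 171.3852, so country A accepts.

Accept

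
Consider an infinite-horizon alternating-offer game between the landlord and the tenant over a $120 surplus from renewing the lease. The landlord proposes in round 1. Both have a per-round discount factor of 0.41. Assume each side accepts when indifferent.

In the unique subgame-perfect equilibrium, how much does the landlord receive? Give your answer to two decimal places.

In a stationary SPE each proposer offers the other exactly their discounted continuation value.
If the landlord keeps x when proposing and the tenant keeps y when proposing, then x = 120 − 0.41y and y = 120 − 0.41x.
Solving: x = 120(1 − 0.41) / (1 − 0.41·0.41) = 70.8 / 0.8319 ≈ 85.1064.
The tenant gets 120 − 85.1064 ≈ 34.8936.

85.11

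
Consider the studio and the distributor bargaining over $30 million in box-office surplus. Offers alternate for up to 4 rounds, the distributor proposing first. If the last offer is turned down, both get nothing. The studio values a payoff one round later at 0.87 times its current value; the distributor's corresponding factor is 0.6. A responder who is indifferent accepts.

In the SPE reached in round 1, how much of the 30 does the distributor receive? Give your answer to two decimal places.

Round 4 (the studio proposes): the distributor will accept anything ≥ 0, so the studio offers 0 and keeps 30.
Round 3 (the distributor proposes): the studio can get 30 next round, worth 0.87 × 30 = 26.1 now, so the distributor offers 26.1, keeping 3.9.
Round 2 (the studio proposes): the distributor can get 3.9 next round, worth 0.6 × 3.9 = 2.34 now, so the studio offers 2.34, keeping 27.66.
Round 1 (the distributor proposes): the studio can get 27.66 next round, worth 0.87 × 27.66 = 24.0642 now. The distributor offers 24.0642 and keeps 30 − 24.0642 = 5.9358.

5.94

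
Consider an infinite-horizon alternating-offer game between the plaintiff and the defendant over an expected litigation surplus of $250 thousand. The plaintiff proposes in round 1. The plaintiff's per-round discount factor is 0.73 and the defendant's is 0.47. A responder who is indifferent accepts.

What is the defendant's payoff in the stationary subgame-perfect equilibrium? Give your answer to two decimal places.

48.30

When the plaintiff proposes, the defendant accepts any offer worth at least 0.47 times what the defendant would get by proposing next round; and vice versa.
This gives x = 250 − 0.47y and y = 250 − 0.73x, where x and y are each side's share when it proposes.
Hence (1 − 0.47·0.73)x = 250(1 − 0.47), i.e. 0.6569·x = 132.5.
x ≈ 201.7050; the defendant's share is 250 − x ≈ 48.2950.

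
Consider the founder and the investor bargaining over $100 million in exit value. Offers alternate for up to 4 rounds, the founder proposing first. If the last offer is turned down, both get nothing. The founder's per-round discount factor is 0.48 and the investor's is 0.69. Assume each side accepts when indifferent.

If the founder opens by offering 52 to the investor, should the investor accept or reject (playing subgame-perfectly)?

Work out the investor's continuation value if the offer is rejected.
Round 4 (the investor proposes): rejection yields 0 for the founder; the investor offers 0 and keeps 100.
Round 3 (the founder proposes): the investor can get 100 next round, worth 0.69 × 100 = 69 now; the founder offers that and keeps 31.
Round 2 (the investor proposes): the founder can get 31 next round, worth 0.48 × 31 = 14.88 now, so the investor offers 14.88, keeping 85.12.
So by rejecting in round 1, the investor gets 85.12 next round, worth 0.69 × 85.12 = 58.7328 now.
Offer 52 < 58.7328, so the investor rejects.

Reject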